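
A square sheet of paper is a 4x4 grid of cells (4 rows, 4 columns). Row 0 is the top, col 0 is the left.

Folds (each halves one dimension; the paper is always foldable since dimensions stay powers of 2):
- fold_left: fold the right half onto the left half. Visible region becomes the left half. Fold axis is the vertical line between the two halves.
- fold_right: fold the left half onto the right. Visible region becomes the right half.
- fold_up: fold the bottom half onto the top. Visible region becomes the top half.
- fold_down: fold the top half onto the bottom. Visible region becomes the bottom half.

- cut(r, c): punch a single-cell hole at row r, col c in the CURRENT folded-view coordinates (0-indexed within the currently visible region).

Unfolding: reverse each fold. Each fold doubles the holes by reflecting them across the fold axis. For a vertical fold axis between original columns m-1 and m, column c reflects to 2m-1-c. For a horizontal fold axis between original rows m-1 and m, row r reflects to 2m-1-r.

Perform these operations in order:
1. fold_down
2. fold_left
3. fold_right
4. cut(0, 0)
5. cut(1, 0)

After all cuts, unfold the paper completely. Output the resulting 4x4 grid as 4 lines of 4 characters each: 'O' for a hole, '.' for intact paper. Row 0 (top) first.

Op 1 fold_down: fold axis h@2; visible region now rows[2,4) x cols[0,4) = 2x4
Op 2 fold_left: fold axis v@2; visible region now rows[2,4) x cols[0,2) = 2x2
Op 3 fold_right: fold axis v@1; visible region now rows[2,4) x cols[1,2) = 2x1
Op 4 cut(0, 0): punch at orig (2,1); cuts so far [(2, 1)]; region rows[2,4) x cols[1,2) = 2x1
Op 5 cut(1, 0): punch at orig (3,1); cuts so far [(2, 1), (3, 1)]; region rows[2,4) x cols[1,2) = 2x1
Unfold 1 (reflect across v@1): 4 holes -> [(2, 0), (2, 1), (3, 0), (3, 1)]
Unfold 2 (reflect across v@2): 8 holes -> [(2, 0), (2, 1), (2, 2), (2, 3), (3, 0), (3, 1), (3, 2), (3, 3)]
Unfold 3 (reflect across h@2): 16 holes -> [(0, 0), (0, 1), (0, 2), (0, 3), (1, 0), (1, 1), (1, 2), (1, 3), (2, 0), (2, 1), (2, 2), (2, 3), (3, 0), (3, 1), (3, 2), (3, 3)]

Answer: OOOO
OOOO
OOOO
OOOO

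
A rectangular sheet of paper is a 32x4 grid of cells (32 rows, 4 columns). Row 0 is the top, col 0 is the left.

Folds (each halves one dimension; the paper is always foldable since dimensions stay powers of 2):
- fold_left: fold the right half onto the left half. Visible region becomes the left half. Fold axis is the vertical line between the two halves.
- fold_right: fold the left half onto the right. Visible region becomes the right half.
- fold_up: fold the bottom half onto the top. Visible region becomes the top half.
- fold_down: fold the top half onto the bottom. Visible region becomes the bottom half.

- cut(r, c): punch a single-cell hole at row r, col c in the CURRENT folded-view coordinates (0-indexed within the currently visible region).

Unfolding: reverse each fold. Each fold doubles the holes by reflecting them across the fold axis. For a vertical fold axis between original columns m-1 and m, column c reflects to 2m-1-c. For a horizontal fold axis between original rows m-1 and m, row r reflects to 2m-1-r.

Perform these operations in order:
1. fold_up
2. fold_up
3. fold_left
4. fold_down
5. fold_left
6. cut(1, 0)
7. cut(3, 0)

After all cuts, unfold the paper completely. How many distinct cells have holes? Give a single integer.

Answer: 64

Derivation:
Op 1 fold_up: fold axis h@16; visible region now rows[0,16) x cols[0,4) = 16x4
Op 2 fold_up: fold axis h@8; visible region now rows[0,8) x cols[0,4) = 8x4
Op 3 fold_left: fold axis v@2; visible region now rows[0,8) x cols[0,2) = 8x2
Op 4 fold_down: fold axis h@4; visible region now rows[4,8) x cols[0,2) = 4x2
Op 5 fold_left: fold axis v@1; visible region now rows[4,8) x cols[0,1) = 4x1
Op 6 cut(1, 0): punch at orig (5,0); cuts so far [(5, 0)]; region rows[4,8) x cols[0,1) = 4x1
Op 7 cut(3, 0): punch at orig (7,0); cuts so far [(5, 0), (7, 0)]; region rows[4,8) x cols[0,1) = 4x1
Unfold 1 (reflect across v@1): 4 holes -> [(5, 0), (5, 1), (7, 0), (7, 1)]
Unfold 2 (reflect across h@4): 8 holes -> [(0, 0), (0, 1), (2, 0), (2, 1), (5, 0), (5, 1), (7, 0), (7, 1)]
Unfold 3 (reflect across v@2): 16 holes -> [(0, 0), (0, 1), (0, 2), (0, 3), (2, 0), (2, 1), (2, 2), (2, 3), (5, 0), (5, 1), (5, 2), (5, 3), (7, 0), (7, 1), (7, 2), (7, 3)]
Unfold 4 (reflect across h@8): 32 holes -> [(0, 0), (0, 1), (0, 2), (0, 3), (2, 0), (2, 1), (2, 2), (2, 3), (5, 0), (5, 1), (5, 2), (5, 3), (7, 0), (7, 1), (7, 2), (7, 3), (8, 0), (8, 1), (8, 2), (8, 3), (10, 0), (10, 1), (10, 2), (10, 3), (13, 0), (13, 1), (13, 2), (13, 3), (15, 0), (15, 1), (15, 2), (15, 3)]
Unfold 5 (reflect across h@16): 64 holes -> [(0, 0), (0, 1), (0, 2), (0, 3), (2, 0), (2, 1), (2, 2), (2, 3), (5, 0), (5, 1), (5, 2), (5, 3), (7, 0), (7, 1), (7, 2), (7, 3), (8, 0), (8, 1), (8, 2), (8, 3), (10, 0), (10, 1), (10, 2), (10, 3), (13, 0), (13, 1), (13, 2), (13, 3), (15, 0), (15, 1), (15, 2), (15, 3), (16, 0), (16, 1), (16, 2), (16, 3), (18, 0), (18, 1), (18, 2), (18, 3), (21, 0), (21, 1), (21, 2), (21, 3), (23, 0), (23, 1), (23, 2), (23, 3), (24, 0), (24, 1), (24, 2), (24, 3), (26, 0), (26, 1), (26, 2), (26, 3), (29, 0), (29, 1), (29, 2), (29, 3), (31, 0), (31, 1), (31, 2), (31, 3)]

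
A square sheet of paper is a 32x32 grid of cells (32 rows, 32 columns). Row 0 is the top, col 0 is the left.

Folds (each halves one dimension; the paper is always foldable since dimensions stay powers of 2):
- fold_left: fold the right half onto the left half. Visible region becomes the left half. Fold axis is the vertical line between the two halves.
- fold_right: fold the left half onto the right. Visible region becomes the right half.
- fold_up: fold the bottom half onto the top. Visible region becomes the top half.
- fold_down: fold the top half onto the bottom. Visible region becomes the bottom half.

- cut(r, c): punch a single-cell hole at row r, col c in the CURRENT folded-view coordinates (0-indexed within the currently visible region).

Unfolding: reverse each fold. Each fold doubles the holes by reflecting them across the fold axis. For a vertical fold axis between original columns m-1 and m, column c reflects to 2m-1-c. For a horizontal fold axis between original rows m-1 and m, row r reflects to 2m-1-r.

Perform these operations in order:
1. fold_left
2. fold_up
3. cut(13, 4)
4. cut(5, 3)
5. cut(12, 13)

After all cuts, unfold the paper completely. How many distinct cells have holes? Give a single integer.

Op 1 fold_left: fold axis v@16; visible region now rows[0,32) x cols[0,16) = 32x16
Op 2 fold_up: fold axis h@16; visible region now rows[0,16) x cols[0,16) = 16x16
Op 3 cut(13, 4): punch at orig (13,4); cuts so far [(13, 4)]; region rows[0,16) x cols[0,16) = 16x16
Op 4 cut(5, 3): punch at orig (5,3); cuts so far [(5, 3), (13, 4)]; region rows[0,16) x cols[0,16) = 16x16
Op 5 cut(12, 13): punch at orig (12,13); cuts so far [(5, 3), (12, 13), (13, 4)]; region rows[0,16) x cols[0,16) = 16x16
Unfold 1 (reflect across h@16): 6 holes -> [(5, 3), (12, 13), (13, 4), (18, 4), (19, 13), (26, 3)]
Unfold 2 (reflect across v@16): 12 holes -> [(5, 3), (5, 28), (12, 13), (12, 18), (13, 4), (13, 27), (18, 4), (18, 27), (19, 13), (19, 18), (26, 3), (26, 28)]

Answer: 12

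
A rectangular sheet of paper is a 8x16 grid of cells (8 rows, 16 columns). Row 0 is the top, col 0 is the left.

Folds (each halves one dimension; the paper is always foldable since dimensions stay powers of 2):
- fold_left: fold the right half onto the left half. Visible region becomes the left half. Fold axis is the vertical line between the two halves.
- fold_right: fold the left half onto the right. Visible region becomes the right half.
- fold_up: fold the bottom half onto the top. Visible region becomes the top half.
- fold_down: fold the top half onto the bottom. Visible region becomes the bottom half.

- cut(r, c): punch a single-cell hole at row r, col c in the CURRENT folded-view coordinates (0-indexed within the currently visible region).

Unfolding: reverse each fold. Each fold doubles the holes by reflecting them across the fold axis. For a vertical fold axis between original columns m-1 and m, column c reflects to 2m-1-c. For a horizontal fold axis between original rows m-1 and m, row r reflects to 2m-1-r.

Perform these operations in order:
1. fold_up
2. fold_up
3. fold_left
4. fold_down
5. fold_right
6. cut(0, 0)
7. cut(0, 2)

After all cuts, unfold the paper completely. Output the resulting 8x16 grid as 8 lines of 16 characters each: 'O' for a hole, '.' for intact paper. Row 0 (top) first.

Op 1 fold_up: fold axis h@4; visible region now rows[0,4) x cols[0,16) = 4x16
Op 2 fold_up: fold axis h@2; visible region now rows[0,2) x cols[0,16) = 2x16
Op 3 fold_left: fold axis v@8; visible region now rows[0,2) x cols[0,8) = 2x8
Op 4 fold_down: fold axis h@1; visible region now rows[1,2) x cols[0,8) = 1x8
Op 5 fold_right: fold axis v@4; visible region now rows[1,2) x cols[4,8) = 1x4
Op 6 cut(0, 0): punch at orig (1,4); cuts so far [(1, 4)]; region rows[1,2) x cols[4,8) = 1x4
Op 7 cut(0, 2): punch at orig (1,6); cuts so far [(1, 4), (1, 6)]; region rows[1,2) x cols[4,8) = 1x4
Unfold 1 (reflect across v@4): 4 holes -> [(1, 1), (1, 3), (1, 4), (1, 6)]
Unfold 2 (reflect across h@1): 8 holes -> [(0, 1), (0, 3), (0, 4), (0, 6), (1, 1), (1, 3), (1, 4), (1, 6)]
Unfold 3 (reflect across v@8): 16 holes -> [(0, 1), (0, 3), (0, 4), (0, 6), (0, 9), (0, 11), (0, 12), (0, 14), (1, 1), (1, 3), (1, 4), (1, 6), (1, 9), (1, 11), (1, 12), (1, 14)]
Unfold 4 (reflect across h@2): 32 holes -> [(0, 1), (0, 3), (0, 4), (0, 6), (0, 9), (0, 11), (0, 12), (0, 14), (1, 1), (1, 3), (1, 4), (1, 6), (1, 9), (1, 11), (1, 12), (1, 14), (2, 1), (2, 3), (2, 4), (2, 6), (2, 9), (2, 11), (2, 12), (2, 14), (3, 1), (3, 3), (3, 4), (3, 6), (3, 9), (3, 11), (3, 12), (3, 14)]
Unfold 5 (reflect across h@4): 64 holes -> [(0, 1), (0, 3), (0, 4), (0, 6), (0, 9), (0, 11), (0, 12), (0, 14), (1, 1), (1, 3), (1, 4), (1, 6), (1, 9), (1, 11), (1, 12), (1, 14), (2, 1), (2, 3), (2, 4), (2, 6), (2, 9), (2, 11), (2, 12), (2, 14), (3, 1), (3, 3), (3, 4), (3, 6), (3, 9), (3, 11), (3, 12), (3, 14), (4, 1), (4, 3), (4, 4), (4, 6), (4, 9), (4, 11), (4, 12), (4, 14), (5, 1), (5, 3), (5, 4), (5, 6), (5, 9), (5, 11), (5, 12), (5, 14), (6, 1), (6, 3), (6, 4), (6, 6), (6, 9), (6, 11), (6, 12), (6, 14), (7, 1), (7, 3), (7, 4), (7, 6), (7, 9), (7, 11), (7, 12), (7, 14)]

Answer: .O.OO.O..O.OO.O.
.O.OO.O..O.OO.O.
.O.OO.O..O.OO.O.
.O.OO.O..O.OO.O.
.O.OO.O..O.OO.O.
.O.OO.O..O.OO.O.
.O.OO.O..O.OO.O.
.O.OO.O..O.OO.O.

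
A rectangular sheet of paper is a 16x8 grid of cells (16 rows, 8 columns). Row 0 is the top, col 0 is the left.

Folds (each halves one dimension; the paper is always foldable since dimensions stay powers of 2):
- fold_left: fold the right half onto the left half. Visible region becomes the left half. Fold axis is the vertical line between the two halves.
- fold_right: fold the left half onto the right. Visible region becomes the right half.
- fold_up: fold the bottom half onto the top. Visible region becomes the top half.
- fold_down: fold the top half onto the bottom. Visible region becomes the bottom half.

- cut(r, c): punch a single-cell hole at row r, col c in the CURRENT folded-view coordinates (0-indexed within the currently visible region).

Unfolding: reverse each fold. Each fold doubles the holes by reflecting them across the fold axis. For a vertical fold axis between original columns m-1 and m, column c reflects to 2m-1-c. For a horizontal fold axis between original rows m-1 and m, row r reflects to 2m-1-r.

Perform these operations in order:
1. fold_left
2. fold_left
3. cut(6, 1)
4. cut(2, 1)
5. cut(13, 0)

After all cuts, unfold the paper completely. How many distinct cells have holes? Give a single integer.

Answer: 12

Derivation:
Op 1 fold_left: fold axis v@4; visible region now rows[0,16) x cols[0,4) = 16x4
Op 2 fold_left: fold axis v@2; visible region now rows[0,16) x cols[0,2) = 16x2
Op 3 cut(6, 1): punch at orig (6,1); cuts so far [(6, 1)]; region rows[0,16) x cols[0,2) = 16x2
Op 4 cut(2, 1): punch at orig (2,1); cuts so far [(2, 1), (6, 1)]; region rows[0,16) x cols[0,2) = 16x2
Op 5 cut(13, 0): punch at orig (13,0); cuts so far [(2, 1), (6, 1), (13, 0)]; region rows[0,16) x cols[0,2) = 16x2
Unfold 1 (reflect across v@2): 6 holes -> [(2, 1), (2, 2), (6, 1), (6, 2), (13, 0), (13, 3)]
Unfold 2 (reflect across v@4): 12 holes -> [(2, 1), (2, 2), (2, 5), (2, 6), (6, 1), (6, 2), (6, 5), (6, 6), (13, 0), (13, 3), (13, 4), (13, 7)]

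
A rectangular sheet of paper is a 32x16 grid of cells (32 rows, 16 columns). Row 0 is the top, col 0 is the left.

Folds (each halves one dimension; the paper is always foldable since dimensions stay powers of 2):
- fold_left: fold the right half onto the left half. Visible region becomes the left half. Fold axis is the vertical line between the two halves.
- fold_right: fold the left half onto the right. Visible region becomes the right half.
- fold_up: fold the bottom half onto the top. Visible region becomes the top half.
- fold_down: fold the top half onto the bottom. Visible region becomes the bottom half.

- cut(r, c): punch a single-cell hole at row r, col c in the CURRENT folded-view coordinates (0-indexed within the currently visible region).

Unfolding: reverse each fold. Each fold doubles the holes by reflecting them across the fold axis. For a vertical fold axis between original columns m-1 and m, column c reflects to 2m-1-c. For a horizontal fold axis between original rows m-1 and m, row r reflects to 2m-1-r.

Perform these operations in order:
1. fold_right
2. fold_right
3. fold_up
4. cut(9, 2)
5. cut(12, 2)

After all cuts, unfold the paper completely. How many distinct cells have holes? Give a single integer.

Op 1 fold_right: fold axis v@8; visible region now rows[0,32) x cols[8,16) = 32x8
Op 2 fold_right: fold axis v@12; visible region now rows[0,32) x cols[12,16) = 32x4
Op 3 fold_up: fold axis h@16; visible region now rows[0,16) x cols[12,16) = 16x4
Op 4 cut(9, 2): punch at orig (9,14); cuts so far [(9, 14)]; region rows[0,16) x cols[12,16) = 16x4
Op 5 cut(12, 2): punch at orig (12,14); cuts so far [(9, 14), (12, 14)]; region rows[0,16) x cols[12,16) = 16x4
Unfold 1 (reflect across h@16): 4 holes -> [(9, 14), (12, 14), (19, 14), (22, 14)]
Unfold 2 (reflect across v@12): 8 holes -> [(9, 9), (9, 14), (12, 9), (12, 14), (19, 9), (19, 14), (22, 9), (22, 14)]
Unfold 3 (reflect across v@8): 16 holes -> [(9, 1), (9, 6), (9, 9), (9, 14), (12, 1), (12, 6), (12, 9), (12, 14), (19, 1), (19, 6), (19, 9), (19, 14), (22, 1), (22, 6), (22, 9), (22, 14)]

Answer: 16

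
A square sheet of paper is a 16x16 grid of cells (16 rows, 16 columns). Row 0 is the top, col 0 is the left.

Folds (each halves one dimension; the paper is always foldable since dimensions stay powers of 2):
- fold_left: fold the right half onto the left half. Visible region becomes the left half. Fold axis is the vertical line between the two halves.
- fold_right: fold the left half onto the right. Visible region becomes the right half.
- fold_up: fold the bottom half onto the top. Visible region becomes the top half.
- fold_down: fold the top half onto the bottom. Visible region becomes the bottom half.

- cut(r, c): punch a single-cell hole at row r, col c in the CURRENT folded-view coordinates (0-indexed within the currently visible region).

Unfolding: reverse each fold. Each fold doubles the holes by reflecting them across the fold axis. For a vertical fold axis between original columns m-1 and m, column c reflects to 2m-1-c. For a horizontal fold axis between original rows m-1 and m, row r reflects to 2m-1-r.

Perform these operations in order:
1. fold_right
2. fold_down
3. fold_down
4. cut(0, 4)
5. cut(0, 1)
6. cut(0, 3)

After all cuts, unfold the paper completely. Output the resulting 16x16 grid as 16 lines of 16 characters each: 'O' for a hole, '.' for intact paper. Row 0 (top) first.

Op 1 fold_right: fold axis v@8; visible region now rows[0,16) x cols[8,16) = 16x8
Op 2 fold_down: fold axis h@8; visible region now rows[8,16) x cols[8,16) = 8x8
Op 3 fold_down: fold axis h@12; visible region now rows[12,16) x cols[8,16) = 4x8
Op 4 cut(0, 4): punch at orig (12,12); cuts so far [(12, 12)]; region rows[12,16) x cols[8,16) = 4x8
Op 5 cut(0, 1): punch at orig (12,9); cuts so far [(12, 9), (12, 12)]; region rows[12,16) x cols[8,16) = 4x8
Op 6 cut(0, 3): punch at orig (12,11); cuts so far [(12, 9), (12, 11), (12, 12)]; region rows[12,16) x cols[8,16) = 4x8
Unfold 1 (reflect across h@12): 6 holes -> [(11, 9), (11, 11), (11, 12), (12, 9), (12, 11), (12, 12)]
Unfold 2 (reflect across h@8): 12 holes -> [(3, 9), (3, 11), (3, 12), (4, 9), (4, 11), (4, 12), (11, 9), (11, 11), (11, 12), (12, 9), (12, 11), (12, 12)]
Unfold 3 (reflect across v@8): 24 holes -> [(3, 3), (3, 4), (3, 6), (3, 9), (3, 11), (3, 12), (4, 3), (4, 4), (4, 6), (4, 9), (4, 11), (4, 12), (11, 3), (11, 4), (11, 6), (11, 9), (11, 11), (11, 12), (12, 3), (12, 4), (12, 6), (12, 9), (12, 11), (12, 12)]

Answer: ................
................
................
...OO.O..O.OO...
...OO.O..O.OO...
................
................
................
................
................
................
...OO.O..O.OO...
...OO.O..O.OO...
................
................
................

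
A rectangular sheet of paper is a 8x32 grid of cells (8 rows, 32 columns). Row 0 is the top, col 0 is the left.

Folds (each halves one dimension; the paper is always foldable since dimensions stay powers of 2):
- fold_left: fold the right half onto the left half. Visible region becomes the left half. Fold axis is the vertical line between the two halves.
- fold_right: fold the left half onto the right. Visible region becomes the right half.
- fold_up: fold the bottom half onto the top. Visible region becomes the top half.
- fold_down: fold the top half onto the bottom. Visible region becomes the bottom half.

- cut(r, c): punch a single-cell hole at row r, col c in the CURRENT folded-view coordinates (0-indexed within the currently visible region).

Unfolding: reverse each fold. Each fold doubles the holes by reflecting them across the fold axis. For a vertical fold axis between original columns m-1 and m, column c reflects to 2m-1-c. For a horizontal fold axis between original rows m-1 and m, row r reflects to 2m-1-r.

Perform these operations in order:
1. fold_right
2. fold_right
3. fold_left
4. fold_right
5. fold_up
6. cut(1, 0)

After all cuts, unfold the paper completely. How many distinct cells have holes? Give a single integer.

Op 1 fold_right: fold axis v@16; visible region now rows[0,8) x cols[16,32) = 8x16
Op 2 fold_right: fold axis v@24; visible region now rows[0,8) x cols[24,32) = 8x8
Op 3 fold_left: fold axis v@28; visible region now rows[0,8) x cols[24,28) = 8x4
Op 4 fold_right: fold axis v@26; visible region now rows[0,8) x cols[26,28) = 8x2
Op 5 fold_up: fold axis h@4; visible region now rows[0,4) x cols[26,28) = 4x2
Op 6 cut(1, 0): punch at orig (1,26); cuts so far [(1, 26)]; region rows[0,4) x cols[26,28) = 4x2
Unfold 1 (reflect across h@4): 2 holes -> [(1, 26), (6, 26)]
Unfold 2 (reflect across v@26): 4 holes -> [(1, 25), (1, 26), (6, 25), (6, 26)]
Unfold 3 (reflect across v@28): 8 holes -> [(1, 25), (1, 26), (1, 29), (1, 30), (6, 25), (6, 26), (6, 29), (6, 30)]
Unfold 4 (reflect across v@24): 16 holes -> [(1, 17), (1, 18), (1, 21), (1, 22), (1, 25), (1, 26), (1, 29), (1, 30), (6, 17), (6, 18), (6, 21), (6, 22), (6, 25), (6, 26), (6, 29), (6, 30)]
Unfold 5 (reflect across v@16): 32 holes -> [(1, 1), (1, 2), (1, 5), (1, 6), (1, 9), (1, 10), (1, 13), (1, 14), (1, 17), (1, 18), (1, 21), (1, 22), (1, 25), (1, 26), (1, 29), (1, 30), (6, 1), (6, 2), (6, 5), (6, 6), (6, 9), (6, 10), (6, 13), (6, 14), (6, 17), (6, 18), (6, 21), (6, 22), (6, 25), (6, 26), (6, 29), (6, 30)]

Answer: 32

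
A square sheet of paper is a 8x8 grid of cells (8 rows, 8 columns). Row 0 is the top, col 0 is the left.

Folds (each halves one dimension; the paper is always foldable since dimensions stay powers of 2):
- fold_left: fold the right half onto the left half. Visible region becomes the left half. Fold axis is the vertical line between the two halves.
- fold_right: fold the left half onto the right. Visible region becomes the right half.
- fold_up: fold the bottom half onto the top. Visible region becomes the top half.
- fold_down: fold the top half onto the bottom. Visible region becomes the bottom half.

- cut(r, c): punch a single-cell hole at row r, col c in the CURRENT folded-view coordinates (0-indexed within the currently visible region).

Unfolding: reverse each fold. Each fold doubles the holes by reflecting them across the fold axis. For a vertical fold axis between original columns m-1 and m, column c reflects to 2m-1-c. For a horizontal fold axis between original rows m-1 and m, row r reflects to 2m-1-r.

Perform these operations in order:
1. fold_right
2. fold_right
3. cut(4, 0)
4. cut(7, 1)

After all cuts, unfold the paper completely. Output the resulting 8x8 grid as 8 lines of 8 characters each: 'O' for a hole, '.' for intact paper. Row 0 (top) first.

Answer: ........
........
........
........
.OO..OO.
........
........
O..OO..O

Derivation:
Op 1 fold_right: fold axis v@4; visible region now rows[0,8) x cols[4,8) = 8x4
Op 2 fold_right: fold axis v@6; visible region now rows[0,8) x cols[6,8) = 8x2
Op 3 cut(4, 0): punch at orig (4,6); cuts so far [(4, 6)]; region rows[0,8) x cols[6,8) = 8x2
Op 4 cut(7, 1): punch at orig (7,7); cuts so far [(4, 6), (7, 7)]; region rows[0,8) x cols[6,8) = 8x2
Unfold 1 (reflect across v@6): 4 holes -> [(4, 5), (4, 6), (7, 4), (7, 7)]
Unfold 2 (reflect across v@4): 8 holes -> [(4, 1), (4, 2), (4, 5), (4, 6), (7, 0), (7, 3), (7, 4), (7, 7)]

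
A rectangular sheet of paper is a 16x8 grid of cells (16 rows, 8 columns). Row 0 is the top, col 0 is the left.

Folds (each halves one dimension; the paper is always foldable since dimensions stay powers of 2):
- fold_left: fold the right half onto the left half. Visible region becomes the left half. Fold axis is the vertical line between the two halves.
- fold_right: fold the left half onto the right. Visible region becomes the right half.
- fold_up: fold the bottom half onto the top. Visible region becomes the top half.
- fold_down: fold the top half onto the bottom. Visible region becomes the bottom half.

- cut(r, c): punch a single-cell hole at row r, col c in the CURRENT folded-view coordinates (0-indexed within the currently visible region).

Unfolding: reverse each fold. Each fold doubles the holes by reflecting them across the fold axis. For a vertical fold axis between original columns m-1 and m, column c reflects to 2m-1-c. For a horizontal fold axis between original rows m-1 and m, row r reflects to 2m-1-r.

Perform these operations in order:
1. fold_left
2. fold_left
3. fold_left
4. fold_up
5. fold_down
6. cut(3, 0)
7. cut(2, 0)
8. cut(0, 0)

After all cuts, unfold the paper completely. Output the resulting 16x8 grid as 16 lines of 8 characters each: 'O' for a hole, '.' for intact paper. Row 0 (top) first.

Answer: OOOOOOOO
OOOOOOOO
........
OOOOOOOO
OOOOOOOO
........
OOOOOOOO
OOOOOOOO
OOOOOOOO
OOOOOOOO
........
OOOOOOOO
OOOOOOOO
........
OOOOOOOO
OOOOOOOO

Derivation:
Op 1 fold_left: fold axis v@4; visible region now rows[0,16) x cols[0,4) = 16x4
Op 2 fold_left: fold axis v@2; visible region now rows[0,16) x cols[0,2) = 16x2
Op 3 fold_left: fold axis v@1; visible region now rows[0,16) x cols[0,1) = 16x1
Op 4 fold_up: fold axis h@8; visible region now rows[0,8) x cols[0,1) = 8x1
Op 5 fold_down: fold axis h@4; visible region now rows[4,8) x cols[0,1) = 4x1
Op 6 cut(3, 0): punch at orig (7,0); cuts so far [(7, 0)]; region rows[4,8) x cols[0,1) = 4x1
Op 7 cut(2, 0): punch at orig (6,0); cuts so far [(6, 0), (7, 0)]; region rows[4,8) x cols[0,1) = 4x1
Op 8 cut(0, 0): punch at orig (4,0); cuts so far [(4, 0), (6, 0), (7, 0)]; region rows[4,8) x cols[0,1) = 4x1
Unfold 1 (reflect across h@4): 6 holes -> [(0, 0), (1, 0), (3, 0), (4, 0), (6, 0), (7, 0)]
Unfold 2 (reflect across h@8): 12 holes -> [(0, 0), (1, 0), (3, 0), (4, 0), (6, 0), (7, 0), (8, 0), (9, 0), (11, 0), (12, 0), (14, 0), (15, 0)]
Unfold 3 (reflect across v@1): 24 holes -> [(0, 0), (0, 1), (1, 0), (1, 1), (3, 0), (3, 1), (4, 0), (4, 1), (6, 0), (6, 1), (7, 0), (7, 1), (8, 0), (8, 1), (9, 0), (9, 1), (11, 0), (11, 1), (12, 0), (12, 1), (14, 0), (14, 1), (15, 0), (15, 1)]
Unfold 4 (reflect across v@2): 48 holes -> [(0, 0), (0, 1), (0, 2), (0, 3), (1, 0), (1, 1), (1, 2), (1, 3), (3, 0), (3, 1), (3, 2), (3, 3), (4, 0), (4, 1), (4, 2), (4, 3), (6, 0), (6, 1), (6, 2), (6, 3), (7, 0), (7, 1), (7, 2), (7, 3), (8, 0), (8, 1), (8, 2), (8, 3), (9, 0), (9, 1), (9, 2), (9, 3), (11, 0), (11, 1), (11, 2), (11, 3), (12, 0), (12, 1), (12, 2), (12, 3), (14, 0), (14, 1), (14, 2), (14, 3), (15, 0), (15, 1), (15, 2), (15, 3)]
Unfold 5 (reflect across v@4): 96 holes -> [(0, 0), (0, 1), (0, 2), (0, 3), (0, 4), (0, 5), (0, 6), (0, 7), (1, 0), (1, 1), (1, 2), (1, 3), (1, 4), (1, 5), (1, 6), (1, 7), (3, 0), (3, 1), (3, 2), (3, 3), (3, 4), (3, 5), (3, 6), (3, 7), (4, 0), (4, 1), (4, 2), (4, 3), (4, 4), (4, 5), (4, 6), (4, 7), (6, 0), (6, 1), (6, 2), (6, 3), (6, 4), (6, 5), (6, 6), (6, 7), (7, 0), (7, 1), (7, 2), (7, 3), (7, 4), (7, 5), (7, 6), (7, 7), (8, 0), (8, 1), (8, 2), (8, 3), (8, 4), (8, 5), (8, 6), (8, 7), (9, 0), (9, 1), (9, 2), (9, 3), (9, 4), (9, 5), (9, 6), (9, 7), (11, 0), (11, 1), (11, 2), (11, 3), (11, 4), (11, 5), (11, 6), (11, 7), (12, 0), (12, 1), (12, 2), (12, 3), (12, 4), (12, 5), (12, 6), (12, 7), (14, 0), (14, 1), (14, 2), (14, 3), (14, 4), (14, 5), (14, 6), (14, 7), (15, 0), (15, 1), (15, 2), (15, 3), (15, 4), (15, 5), (15, 6), (15, 7)]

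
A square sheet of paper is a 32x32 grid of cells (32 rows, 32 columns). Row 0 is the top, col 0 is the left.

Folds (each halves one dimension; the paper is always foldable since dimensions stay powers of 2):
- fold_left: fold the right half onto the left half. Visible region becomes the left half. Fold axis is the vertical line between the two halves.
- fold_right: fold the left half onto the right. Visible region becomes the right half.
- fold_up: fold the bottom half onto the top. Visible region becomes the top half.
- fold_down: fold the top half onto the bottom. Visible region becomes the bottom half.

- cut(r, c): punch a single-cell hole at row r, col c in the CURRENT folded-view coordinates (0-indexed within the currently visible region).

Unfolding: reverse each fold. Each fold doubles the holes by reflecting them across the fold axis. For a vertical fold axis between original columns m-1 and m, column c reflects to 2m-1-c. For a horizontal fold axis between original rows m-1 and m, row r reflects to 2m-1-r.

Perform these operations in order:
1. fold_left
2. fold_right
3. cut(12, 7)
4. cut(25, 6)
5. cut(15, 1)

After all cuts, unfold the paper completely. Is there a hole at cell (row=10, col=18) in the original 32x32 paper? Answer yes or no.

Answer: no

Derivation:
Op 1 fold_left: fold axis v@16; visible region now rows[0,32) x cols[0,16) = 32x16
Op 2 fold_right: fold axis v@8; visible region now rows[0,32) x cols[8,16) = 32x8
Op 3 cut(12, 7): punch at orig (12,15); cuts so far [(12, 15)]; region rows[0,32) x cols[8,16) = 32x8
Op 4 cut(25, 6): punch at orig (25,14); cuts so far [(12, 15), (25, 14)]; region rows[0,32) x cols[8,16) = 32x8
Op 5 cut(15, 1): punch at orig (15,9); cuts so far [(12, 15), (15, 9), (25, 14)]; region rows[0,32) x cols[8,16) = 32x8
Unfold 1 (reflect across v@8): 6 holes -> [(12, 0), (12, 15), (15, 6), (15, 9), (25, 1), (25, 14)]
Unfold 2 (reflect across v@16): 12 holes -> [(12, 0), (12, 15), (12, 16), (12, 31), (15, 6), (15, 9), (15, 22), (15, 25), (25, 1), (25, 14), (25, 17), (25, 30)]
Holes: [(12, 0), (12, 15), (12, 16), (12, 31), (15, 6), (15, 9), (15, 22), (15, 25), (25, 1), (25, 14), (25, 17), (25, 30)]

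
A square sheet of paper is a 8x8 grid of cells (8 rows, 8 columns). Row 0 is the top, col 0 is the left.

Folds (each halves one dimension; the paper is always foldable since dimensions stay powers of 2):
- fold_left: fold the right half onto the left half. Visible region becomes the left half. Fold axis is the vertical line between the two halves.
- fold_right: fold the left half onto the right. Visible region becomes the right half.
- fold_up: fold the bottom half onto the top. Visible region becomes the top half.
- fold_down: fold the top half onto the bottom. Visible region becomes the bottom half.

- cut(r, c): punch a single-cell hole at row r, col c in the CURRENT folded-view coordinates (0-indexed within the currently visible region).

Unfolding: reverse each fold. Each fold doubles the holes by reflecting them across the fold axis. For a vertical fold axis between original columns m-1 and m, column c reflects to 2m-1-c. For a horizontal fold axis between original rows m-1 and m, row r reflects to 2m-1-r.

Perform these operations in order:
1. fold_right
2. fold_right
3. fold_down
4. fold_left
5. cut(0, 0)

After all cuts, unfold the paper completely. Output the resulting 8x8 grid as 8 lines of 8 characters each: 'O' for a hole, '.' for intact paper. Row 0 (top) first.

Answer: ........
........
........
OOOOOOOO
OOOOOOOO
........
........
........

Derivation:
Op 1 fold_right: fold axis v@4; visible region now rows[0,8) x cols[4,8) = 8x4
Op 2 fold_right: fold axis v@6; visible region now rows[0,8) x cols[6,8) = 8x2
Op 3 fold_down: fold axis h@4; visible region now rows[4,8) x cols[6,8) = 4x2
Op 4 fold_left: fold axis v@7; visible region now rows[4,8) x cols[6,7) = 4x1
Op 5 cut(0, 0): punch at orig (4,6); cuts so far [(4, 6)]; region rows[4,8) x cols[6,7) = 4x1
Unfold 1 (reflect across v@7): 2 holes -> [(4, 6), (4, 7)]
Unfold 2 (reflect across h@4): 4 holes -> [(3, 6), (3, 7), (4, 6), (4, 7)]
Unfold 3 (reflect across v@6): 8 holes -> [(3, 4), (3, 5), (3, 6), (3, 7), (4, 4), (4, 5), (4, 6), (4, 7)]
Unfold 4 (reflect across v@4): 16 holes -> [(3, 0), (3, 1), (3, 2), (3, 3), (3, 4), (3, 5), (3, 6), (3, 7), (4, 0), (4, 1), (4, 2), (4, 3), (4, 4), (4, 5), (4, 6), (4, 7)]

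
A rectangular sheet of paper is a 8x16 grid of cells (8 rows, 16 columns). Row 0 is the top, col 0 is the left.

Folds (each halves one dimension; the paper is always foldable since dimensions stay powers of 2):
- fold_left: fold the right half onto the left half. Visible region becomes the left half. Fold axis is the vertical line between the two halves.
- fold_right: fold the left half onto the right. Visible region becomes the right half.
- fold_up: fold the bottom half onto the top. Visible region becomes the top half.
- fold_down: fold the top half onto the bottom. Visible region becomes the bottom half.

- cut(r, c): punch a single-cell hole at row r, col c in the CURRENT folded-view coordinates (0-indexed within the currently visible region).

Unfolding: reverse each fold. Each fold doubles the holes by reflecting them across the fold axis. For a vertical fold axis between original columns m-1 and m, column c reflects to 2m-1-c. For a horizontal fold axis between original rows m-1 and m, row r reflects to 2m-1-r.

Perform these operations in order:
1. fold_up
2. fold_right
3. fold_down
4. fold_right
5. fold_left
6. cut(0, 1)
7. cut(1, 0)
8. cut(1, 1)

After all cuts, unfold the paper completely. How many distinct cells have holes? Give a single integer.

Op 1 fold_up: fold axis h@4; visible region now rows[0,4) x cols[0,16) = 4x16
Op 2 fold_right: fold axis v@8; visible region now rows[0,4) x cols[8,16) = 4x8
Op 3 fold_down: fold axis h@2; visible region now rows[2,4) x cols[8,16) = 2x8
Op 4 fold_right: fold axis v@12; visible region now rows[2,4) x cols[12,16) = 2x4
Op 5 fold_left: fold axis v@14; visible region now rows[2,4) x cols[12,14) = 2x2
Op 6 cut(0, 1): punch at orig (2,13); cuts so far [(2, 13)]; region rows[2,4) x cols[12,14) = 2x2
Op 7 cut(1, 0): punch at orig (3,12); cuts so far [(2, 13), (3, 12)]; region rows[2,4) x cols[12,14) = 2x2
Op 8 cut(1, 1): punch at orig (3,13); cuts so far [(2, 13), (3, 12), (3, 13)]; region rows[2,4) x cols[12,14) = 2x2
Unfold 1 (reflect across v@14): 6 holes -> [(2, 13), (2, 14), (3, 12), (3, 13), (3, 14), (3, 15)]
Unfold 2 (reflect across v@12): 12 holes -> [(2, 9), (2, 10), (2, 13), (2, 14), (3, 8), (3, 9), (3, 10), (3, 11), (3, 12), (3, 13), (3, 14), (3, 15)]
Unfold 3 (reflect across h@2): 24 holes -> [(0, 8), (0, 9), (0, 10), (0, 11), (0, 12), (0, 13), (0, 14), (0, 15), (1, 9), (1, 10), (1, 13), (1, 14), (2, 9), (2, 10), (2, 13), (2, 14), (3, 8), (3, 9), (3, 10), (3, 11), (3, 12), (3, 13), (3, 14), (3, 15)]
Unfold 4 (reflect across v@8): 48 holes -> [(0, 0), (0, 1), (0, 2), (0, 3), (0, 4), (0, 5), (0, 6), (0, 7), (0, 8), (0, 9), (0, 10), (0, 11), (0, 12), (0, 13), (0, 14), (0, 15), (1, 1), (1, 2), (1, 5), (1, 6), (1, 9), (1, 10), (1, 13), (1, 14), (2, 1), (2, 2), (2, 5), (2, 6), (2, 9), (2, 10), (2, 13), (2, 14), (3, 0), (3, 1), (3, 2), (3, 3), (3, 4), (3, 5), (3, 6), (3, 7), (3, 8), (3, 9), (3, 10), (3, 11), (3, 12), (3, 13), (3, 14), (3, 15)]
Unfold 5 (reflect across h@4): 96 holes -> [(0, 0), (0, 1), (0, 2), (0, 3), (0, 4), (0, 5), (0, 6), (0, 7), (0, 8), (0, 9), (0, 10), (0, 11), (0, 12), (0, 13), (0, 14), (0, 15), (1, 1), (1, 2), (1, 5), (1, 6), (1, 9), (1, 10), (1, 13), (1, 14), (2, 1), (2, 2), (2, 5), (2, 6), (2, 9), (2, 10), (2, 13), (2, 14), (3, 0), (3, 1), (3, 2), (3, 3), (3, 4), (3, 5), (3, 6), (3, 7), (3, 8), (3, 9), (3, 10), (3, 11), (3, 12), (3, 13), (3, 14), (3, 15), (4, 0), (4, 1), (4, 2), (4, 3), (4, 4), (4, 5), (4, 6), (4, 7), (4, 8), (4, 9), (4, 10), (4, 11), (4, 12), (4, 13), (4, 14), (4, 15), (5, 1), (5, 2), (5, 5), (5, 6), (5, 9), (5, 10), (5, 13), (5, 14), (6, 1), (6, 2), (6, 5), (6, 6), (6, 9), (6, 10), (6, 13), (6, 14), (7, 0), (7, 1), (7, 2), (7, 3), (7, 4), (7, 5), (7, 6), (7, 7), (7, 8), (7, 9), (7, 10), (7, 11), (7, 12), (7, 13), (7, 14), (7, 15)]

Answer: 96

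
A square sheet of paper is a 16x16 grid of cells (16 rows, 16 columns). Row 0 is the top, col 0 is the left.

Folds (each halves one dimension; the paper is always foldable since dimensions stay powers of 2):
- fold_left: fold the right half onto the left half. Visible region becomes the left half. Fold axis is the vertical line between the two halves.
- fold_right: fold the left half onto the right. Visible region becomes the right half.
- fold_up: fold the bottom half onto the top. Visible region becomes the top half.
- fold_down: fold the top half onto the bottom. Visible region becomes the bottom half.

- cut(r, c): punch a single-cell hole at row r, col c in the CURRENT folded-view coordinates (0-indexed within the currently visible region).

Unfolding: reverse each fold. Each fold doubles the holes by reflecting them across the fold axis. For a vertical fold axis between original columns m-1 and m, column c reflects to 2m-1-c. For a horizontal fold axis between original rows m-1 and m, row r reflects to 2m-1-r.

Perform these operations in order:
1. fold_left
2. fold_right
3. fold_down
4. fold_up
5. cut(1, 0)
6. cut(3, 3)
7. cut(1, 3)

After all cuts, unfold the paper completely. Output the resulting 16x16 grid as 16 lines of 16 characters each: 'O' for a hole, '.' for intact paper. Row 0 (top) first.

Answer: ................
O..OO..OO..OO..O
................
O......OO......O
O......OO......O
................
O..OO..OO..OO..O
................
................
O..OO..OO..OO..O
................
O......OO......O
O......OO......O
................
O..OO..OO..OO..O
................

Derivation:
Op 1 fold_left: fold axis v@8; visible region now rows[0,16) x cols[0,8) = 16x8
Op 2 fold_right: fold axis v@4; visible region now rows[0,16) x cols[4,8) = 16x4
Op 3 fold_down: fold axis h@8; visible region now rows[8,16) x cols[4,8) = 8x4
Op 4 fold_up: fold axis h@12; visible region now rows[8,12) x cols[4,8) = 4x4
Op 5 cut(1, 0): punch at orig (9,4); cuts so far [(9, 4)]; region rows[8,12) x cols[4,8) = 4x4
Op 6 cut(3, 3): punch at orig (11,7); cuts so far [(9, 4), (11, 7)]; region rows[8,12) x cols[4,8) = 4x4
Op 7 cut(1, 3): punch at orig (9,7); cuts so far [(9, 4), (9, 7), (11, 7)]; region rows[8,12) x cols[4,8) = 4x4
Unfold 1 (reflect across h@12): 6 holes -> [(9, 4), (9, 7), (11, 7), (12, 7), (14, 4), (14, 7)]
Unfold 2 (reflect across h@8): 12 holes -> [(1, 4), (1, 7), (3, 7), (4, 7), (6, 4), (6, 7), (9, 4), (9, 7), (11, 7), (12, 7), (14, 4), (14, 7)]
Unfold 3 (reflect across v@4): 24 holes -> [(1, 0), (1, 3), (1, 4), (1, 7), (3, 0), (3, 7), (4, 0), (4, 7), (6, 0), (6, 3), (6, 4), (6, 7), (9, 0), (9, 3), (9, 4), (9, 7), (11, 0), (11, 7), (12, 0), (12, 7), (14, 0), (14, 3), (14, 4), (14, 7)]
Unfold 4 (reflect across v@8): 48 holes -> [(1, 0), (1, 3), (1, 4), (1, 7), (1, 8), (1, 11), (1, 12), (1, 15), (3, 0), (3, 7), (3, 8), (3, 15), (4, 0), (4, 7), (4, 8), (4, 15), (6, 0), (6, 3), (6, 4), (6, 7), (6, 8), (6, 11), (6, 12), (6, 15), (9, 0), (9, 3), (9, 4), (9, 7), (9, 8), (9, 11), (9, 12), (9, 15), (11, 0), (11, 7), (11, 8), (11, 15), (12, 0), (12, 7), (12, 8), (12, 15), (14, 0), (14, 3), (14, 4), (14, 7), (14, 8), (14, 11), (14, 12), (14, 15)]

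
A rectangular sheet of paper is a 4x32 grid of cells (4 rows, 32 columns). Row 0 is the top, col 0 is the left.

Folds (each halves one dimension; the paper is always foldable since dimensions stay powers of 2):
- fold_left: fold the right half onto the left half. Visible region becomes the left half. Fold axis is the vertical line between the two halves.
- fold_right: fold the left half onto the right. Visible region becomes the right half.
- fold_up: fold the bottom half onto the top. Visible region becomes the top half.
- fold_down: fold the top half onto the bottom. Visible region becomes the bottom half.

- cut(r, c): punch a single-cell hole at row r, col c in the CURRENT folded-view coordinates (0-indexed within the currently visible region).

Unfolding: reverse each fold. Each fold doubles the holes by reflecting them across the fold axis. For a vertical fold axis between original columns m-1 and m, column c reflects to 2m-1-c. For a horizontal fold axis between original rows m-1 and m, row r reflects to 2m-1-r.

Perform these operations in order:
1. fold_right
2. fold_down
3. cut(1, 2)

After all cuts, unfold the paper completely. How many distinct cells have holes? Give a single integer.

Answer: 4

Derivation:
Op 1 fold_right: fold axis v@16; visible region now rows[0,4) x cols[16,32) = 4x16
Op 2 fold_down: fold axis h@2; visible region now rows[2,4) x cols[16,32) = 2x16
Op 3 cut(1, 2): punch at orig (3,18); cuts so far [(3, 18)]; region rows[2,4) x cols[16,32) = 2x16
Unfold 1 (reflect across h@2): 2 holes -> [(0, 18), (3, 18)]
Unfold 2 (reflect across v@16): 4 holes -> [(0, 13), (0, 18), (3, 13), (3, 18)]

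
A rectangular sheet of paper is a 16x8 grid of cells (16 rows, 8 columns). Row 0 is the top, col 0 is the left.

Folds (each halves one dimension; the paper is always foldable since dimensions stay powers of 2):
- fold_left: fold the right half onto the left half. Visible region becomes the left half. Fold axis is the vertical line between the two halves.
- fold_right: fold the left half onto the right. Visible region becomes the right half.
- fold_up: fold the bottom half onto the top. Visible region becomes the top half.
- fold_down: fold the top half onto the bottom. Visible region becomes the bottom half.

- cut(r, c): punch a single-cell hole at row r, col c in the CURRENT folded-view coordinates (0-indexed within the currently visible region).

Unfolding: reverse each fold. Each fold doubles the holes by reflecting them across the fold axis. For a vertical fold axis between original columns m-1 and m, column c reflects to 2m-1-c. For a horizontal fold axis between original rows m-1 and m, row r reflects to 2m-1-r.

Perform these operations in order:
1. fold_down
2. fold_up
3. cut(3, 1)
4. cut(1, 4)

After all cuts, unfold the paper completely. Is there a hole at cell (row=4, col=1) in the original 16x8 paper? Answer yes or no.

Op 1 fold_down: fold axis h@8; visible region now rows[8,16) x cols[0,8) = 8x8
Op 2 fold_up: fold axis h@12; visible region now rows[8,12) x cols[0,8) = 4x8
Op 3 cut(3, 1): punch at orig (11,1); cuts so far [(11, 1)]; region rows[8,12) x cols[0,8) = 4x8
Op 4 cut(1, 4): punch at orig (9,4); cuts so far [(9, 4), (11, 1)]; region rows[8,12) x cols[0,8) = 4x8
Unfold 1 (reflect across h@12): 4 holes -> [(9, 4), (11, 1), (12, 1), (14, 4)]
Unfold 2 (reflect across h@8): 8 holes -> [(1, 4), (3, 1), (4, 1), (6, 4), (9, 4), (11, 1), (12, 1), (14, 4)]
Holes: [(1, 4), (3, 1), (4, 1), (6, 4), (9, 4), (11, 1), (12, 1), (14, 4)]

Answer: yes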